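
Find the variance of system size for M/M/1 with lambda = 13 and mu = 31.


rho = 13/31; Var(N) = rho/(1-rho)^2 = 1.24

1.24


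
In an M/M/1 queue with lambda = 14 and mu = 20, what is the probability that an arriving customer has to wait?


P(wait) = rho = lambda/mu = 14/20 = 0.7

0.7


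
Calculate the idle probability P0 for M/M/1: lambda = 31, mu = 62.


P0 = 1 - rho = 1 - 31/62 = 0.5

0.5


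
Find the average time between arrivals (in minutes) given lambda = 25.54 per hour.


Mean interarrival time = 60/lambda = 60/25.54 = 2.35 minutes

2.35 minutes


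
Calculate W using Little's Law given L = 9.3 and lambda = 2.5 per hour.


W = L / lambda = 9.3 / 2.5 = 3.72 hours

3.72 hours


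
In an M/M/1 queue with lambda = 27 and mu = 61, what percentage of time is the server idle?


Idle fraction = (1 - rho) * 100 = (1 - 27/61) * 100 = 55.7%

55.7%


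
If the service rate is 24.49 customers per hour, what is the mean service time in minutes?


Mean service time = 60/mu = 60/24.49 = 2.45 minutes

2.45 minutes


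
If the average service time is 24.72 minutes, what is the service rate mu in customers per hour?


mu = 60 / avg_service_time = 60 / 24.72 = 2.43 per hour

2.43 per hour


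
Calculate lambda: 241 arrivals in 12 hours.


lambda = total arrivals / time = 241 / 12 = 20.08 per hour

20.08 per hour


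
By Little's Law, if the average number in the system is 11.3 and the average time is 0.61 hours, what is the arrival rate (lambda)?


lambda = L / W = 11.3 / 0.61 = 18.52 per hour

18.52 per hour


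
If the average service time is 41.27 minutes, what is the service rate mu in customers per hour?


mu = 60 / avg_service_time = 60 / 41.27 = 1.45 per hour

1.45 per hour


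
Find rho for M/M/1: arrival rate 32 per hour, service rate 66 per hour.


rho = lambda/mu = 32/66 = 0.4848

0.4848


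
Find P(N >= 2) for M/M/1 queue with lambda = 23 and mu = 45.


P(N >= 2) = rho^2 = (23/45)^2 = 0.2612

0.2612


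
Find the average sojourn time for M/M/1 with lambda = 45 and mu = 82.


W = 1/(mu - lambda) = 1/(82 - 45) = 0.027 hours

0.027 hours


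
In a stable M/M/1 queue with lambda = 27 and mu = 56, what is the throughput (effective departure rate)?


For a stable queue (lambda < mu), throughput = lambda = 27 per hour

27 per hour


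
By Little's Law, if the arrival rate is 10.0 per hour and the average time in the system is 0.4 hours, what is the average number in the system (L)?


L = lambda * W = 10.0 * 0.4 = 4.0

4.0


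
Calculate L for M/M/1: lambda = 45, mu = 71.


rho = 45/71; L = rho/(1-rho) = 1.73

1.73


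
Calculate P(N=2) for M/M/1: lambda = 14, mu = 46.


rho = 14/46; P(n) = (1-rho)*rho^n = (1-14/46)*(14/46)^2 = 0.0644

0.0644


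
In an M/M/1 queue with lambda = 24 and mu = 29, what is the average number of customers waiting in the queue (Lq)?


rho = 24/29; Lq = rho^2/(1-rho) = 3.97

3.97


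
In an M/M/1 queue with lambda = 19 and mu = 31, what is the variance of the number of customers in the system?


rho = 19/31; Var(N) = rho/(1-rho)^2 = 4.09

4.09


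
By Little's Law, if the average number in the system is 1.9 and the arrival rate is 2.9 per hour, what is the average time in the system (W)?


W = L / lambda = 1.9 / 2.9 = 0.6552 hours

0.6552 hours


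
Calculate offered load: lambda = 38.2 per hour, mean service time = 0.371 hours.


Offered load a = lambda * E[S] = 38.2 * 0.371 = 14.17 Erlangs

14.17 Erlangs


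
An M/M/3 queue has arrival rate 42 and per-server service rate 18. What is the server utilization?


rho = lambda/(c*mu) = 42/(3*18) = 0.7778

0.7778


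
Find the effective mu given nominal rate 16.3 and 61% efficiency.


Effective rate = mu * efficiency = 16.3 * 0.61 = 9.94 per hour

9.94 per hour


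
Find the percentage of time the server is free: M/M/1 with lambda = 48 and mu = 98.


Idle fraction = (1 - rho) * 100 = (1 - 48/98) * 100 = 51.0%

51.0%


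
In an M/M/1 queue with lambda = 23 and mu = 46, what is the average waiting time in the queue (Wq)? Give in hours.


rho = 23/46; Wq = rho/(mu - lambda) = 0.0217 hours

0.0217 hours


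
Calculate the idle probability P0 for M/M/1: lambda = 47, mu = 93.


P0 = 1 - rho = 1 - 47/93 = 0.4946

0.4946


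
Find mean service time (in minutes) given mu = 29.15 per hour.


Mean service time = 60/mu = 60/29.15 = 2.06 minutes

2.06 minutes


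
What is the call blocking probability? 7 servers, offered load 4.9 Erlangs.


B(N,A) = (A^N/N!) / sum(A^k/k!, k=0..N) with N=7, A=4.9 = 0.1143

0.1143


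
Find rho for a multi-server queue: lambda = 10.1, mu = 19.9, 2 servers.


rho = lambda / (c * mu) = 10.1 / (2 * 19.9) = 0.2538

0.2538


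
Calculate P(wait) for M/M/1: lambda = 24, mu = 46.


P(wait) = rho = lambda/mu = 24/46 = 0.5217

0.5217


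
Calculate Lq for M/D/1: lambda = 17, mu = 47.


M/D/1: Lq = rho^2 / (2*(1-rho)) where rho = 17/47; Lq = 0.1

0.1


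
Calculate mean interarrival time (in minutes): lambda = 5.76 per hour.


Mean interarrival time = 60/lambda = 60/5.76 = 10.42 minutes

10.42 minutes


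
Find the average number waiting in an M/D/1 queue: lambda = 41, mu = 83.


M/D/1: Lq = rho^2 / (2*(1-rho)) where rho = 41/83; Lq = 0.24

0.24


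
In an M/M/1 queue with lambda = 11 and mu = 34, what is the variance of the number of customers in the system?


rho = 11/34; Var(N) = rho/(1-rho)^2 = 0.71

0.71


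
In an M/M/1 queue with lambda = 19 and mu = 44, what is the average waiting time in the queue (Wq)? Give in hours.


rho = 19/44; Wq = rho/(mu - lambda) = 0.0173 hours

0.0173 hours


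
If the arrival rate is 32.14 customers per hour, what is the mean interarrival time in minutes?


Mean interarrival time = 60/lambda = 60/32.14 = 1.87 minutes

1.87 minutes


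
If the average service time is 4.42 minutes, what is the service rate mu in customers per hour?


mu = 60 / avg_service_time = 60 / 4.42 = 13.57 per hour

13.57 per hour


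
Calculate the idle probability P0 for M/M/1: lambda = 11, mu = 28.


P0 = 1 - rho = 1 - 11/28 = 0.6071

0.6071


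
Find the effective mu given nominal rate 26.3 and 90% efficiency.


Effective rate = mu * efficiency = 26.3 * 0.9 = 23.67 per hour

23.67 per hour


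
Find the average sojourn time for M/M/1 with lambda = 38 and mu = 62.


W = 1/(mu - lambda) = 1/(62 - 38) = 0.0417 hours

0.0417 hours


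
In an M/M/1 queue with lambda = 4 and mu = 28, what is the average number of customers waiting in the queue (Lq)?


rho = 4/28; Lq = rho^2/(1-rho) = 0.02

0.02


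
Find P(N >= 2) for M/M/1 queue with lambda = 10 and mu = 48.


P(N >= 2) = rho^2 = (10/48)^2 = 0.0434

0.0434


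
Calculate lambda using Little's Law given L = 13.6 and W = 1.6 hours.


lambda = L / W = 13.6 / 1.6 = 8.5 per hour

8.5 per hour


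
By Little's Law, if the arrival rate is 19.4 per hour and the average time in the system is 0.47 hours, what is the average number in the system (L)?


L = lambda * W = 19.4 * 0.47 = 9.12

9.12


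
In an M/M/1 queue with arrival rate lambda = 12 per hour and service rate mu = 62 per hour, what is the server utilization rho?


rho = lambda/mu = 12/62 = 0.1935

0.1935


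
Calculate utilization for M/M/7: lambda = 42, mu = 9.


rho = lambda/(c*mu) = 42/(7*9) = 0.6667

0.6667


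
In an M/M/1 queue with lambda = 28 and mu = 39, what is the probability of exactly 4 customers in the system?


rho = 28/39; P(n) = (1-rho)*rho^n = (1-28/39)*(28/39)^4 = 0.0749

0.0749


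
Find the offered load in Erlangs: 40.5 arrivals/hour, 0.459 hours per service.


Offered load a = lambda * E[S] = 40.5 * 0.459 = 18.59 Erlangs

18.59 Erlangs


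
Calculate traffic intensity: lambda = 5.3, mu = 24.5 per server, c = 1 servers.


rho = lambda / (c * mu) = 5.3 / (1 * 24.5) = 0.2163

0.2163


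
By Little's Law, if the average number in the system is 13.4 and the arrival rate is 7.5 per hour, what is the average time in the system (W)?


W = L / lambda = 13.4 / 7.5 = 1.7867 hours

1.7867 hours


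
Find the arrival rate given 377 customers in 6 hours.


lambda = total arrivals / time = 377 / 6 = 62.83 per hour

62.83 per hour


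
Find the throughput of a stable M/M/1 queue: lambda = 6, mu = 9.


For a stable queue (lambda < mu), throughput = lambda = 6 per hour

6 per hour


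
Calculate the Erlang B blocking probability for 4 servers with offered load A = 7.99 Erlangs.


B(N,A) = (A^N/N!) / sum(A^k/k!, k=0..N) with N=4, A=7.99 = 0.5742

0.5742


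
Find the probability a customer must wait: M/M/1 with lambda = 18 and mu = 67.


P(wait) = rho = lambda/mu = 18/67 = 0.2687

0.2687


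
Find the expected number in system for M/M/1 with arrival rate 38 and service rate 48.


rho = 38/48; L = rho/(1-rho) = 3.8

3.8


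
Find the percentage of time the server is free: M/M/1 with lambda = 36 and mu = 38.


Idle fraction = (1 - rho) * 100 = (1 - 36/38) * 100 = 5.3%

5.3%


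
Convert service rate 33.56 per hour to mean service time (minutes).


Mean service time = 60/mu = 60/33.56 = 1.79 minutes

1.79 minutes


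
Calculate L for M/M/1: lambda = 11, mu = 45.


rho = 11/45; L = rho/(1-rho) = 0.32

0.32


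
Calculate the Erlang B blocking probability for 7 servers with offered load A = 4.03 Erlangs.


B(N,A) = (A^N/N!) / sum(A^k/k!, k=0..N) with N=7, A=4.03 = 0.0643

0.0643


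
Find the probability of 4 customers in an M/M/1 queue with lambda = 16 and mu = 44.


rho = 16/44; P(n) = (1-rho)*rho^n = (1-16/44)*(16/44)^4 = 0.0111

0.0111


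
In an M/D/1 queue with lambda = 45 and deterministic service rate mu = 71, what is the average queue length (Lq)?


M/D/1: Lq = rho^2 / (2*(1-rho)) where rho = 45/71; Lq = 0.55

0.55


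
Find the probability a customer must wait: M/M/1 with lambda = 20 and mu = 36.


P(wait) = rho = lambda/mu = 20/36 = 0.5556

0.5556


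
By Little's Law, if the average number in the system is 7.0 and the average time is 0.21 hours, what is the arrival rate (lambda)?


lambda = L / W = 7.0 / 0.21 = 33.33 per hour

33.33 per hour


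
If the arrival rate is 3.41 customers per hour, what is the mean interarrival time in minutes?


Mean interarrival time = 60/lambda = 60/3.41 = 17.6 minutes

17.6 minutes


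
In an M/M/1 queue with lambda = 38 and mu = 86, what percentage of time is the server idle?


Idle fraction = (1 - rho) * 100 = (1 - 38/86) * 100 = 55.8%

55.8%


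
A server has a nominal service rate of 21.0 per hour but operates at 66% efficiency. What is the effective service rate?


Effective rate = mu * efficiency = 21.0 * 0.66 = 13.86 per hour

13.86 per hour


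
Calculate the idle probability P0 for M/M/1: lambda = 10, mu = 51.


P0 = 1 - rho = 1 - 10/51 = 0.8039

0.8039


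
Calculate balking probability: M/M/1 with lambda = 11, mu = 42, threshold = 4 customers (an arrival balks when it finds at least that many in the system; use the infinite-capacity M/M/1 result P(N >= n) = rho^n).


P(N >= 4) = rho^4 = (11/42)^4 = 0.0047

0.0047


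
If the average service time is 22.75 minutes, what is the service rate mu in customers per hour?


mu = 60 / avg_service_time = 60 / 22.75 = 2.64 per hour

2.64 per hour


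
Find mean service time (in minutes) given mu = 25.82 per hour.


Mean service time = 60/mu = 60/25.82 = 2.32 minutes

2.32 minutes


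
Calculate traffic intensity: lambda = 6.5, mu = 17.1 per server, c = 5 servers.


rho = lambda / (c * mu) = 6.5 / (5 * 17.1) = 0.076

0.076


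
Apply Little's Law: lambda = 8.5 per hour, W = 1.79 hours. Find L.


L = lambda * W = 8.5 * 1.79 = 15.22

15.22


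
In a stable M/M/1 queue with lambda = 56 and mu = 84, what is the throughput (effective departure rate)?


For a stable queue (lambda < mu), throughput = lambda = 56 per hour

56 per hour


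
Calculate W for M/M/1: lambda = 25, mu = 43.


W = 1/(mu - lambda) = 1/(43 - 25) = 0.0556 hours

0.0556 hours


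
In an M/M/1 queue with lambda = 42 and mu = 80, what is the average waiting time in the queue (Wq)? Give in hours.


rho = 42/80; Wq = rho/(mu - lambda) = 0.0138 hours

0.0138 hours


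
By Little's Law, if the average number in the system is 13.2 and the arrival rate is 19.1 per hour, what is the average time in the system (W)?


W = L / lambda = 13.2 / 19.1 = 0.6911 hours

0.6911 hours


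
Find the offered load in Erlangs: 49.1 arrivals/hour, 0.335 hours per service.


Offered load a = lambda * E[S] = 49.1 * 0.335 = 16.45 Erlangs

16.45 Erlangs


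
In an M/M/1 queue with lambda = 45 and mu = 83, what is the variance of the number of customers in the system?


rho = 45/83; Var(N) = rho/(1-rho)^2 = 2.59

2.59


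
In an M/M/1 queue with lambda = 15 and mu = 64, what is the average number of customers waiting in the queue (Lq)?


rho = 15/64; Lq = rho^2/(1-rho) = 0.07

0.07


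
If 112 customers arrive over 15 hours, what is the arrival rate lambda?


lambda = total arrivals / time = 112 / 15 = 7.47 per hour

7.47 per hour


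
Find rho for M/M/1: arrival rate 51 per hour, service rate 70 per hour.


rho = lambda/mu = 51/70 = 0.7286

0.7286


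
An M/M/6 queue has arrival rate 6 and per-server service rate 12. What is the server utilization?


rho = lambda/(c*mu) = 6/(6*12) = 0.0833

0.0833


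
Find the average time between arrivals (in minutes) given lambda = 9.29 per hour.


Mean interarrival time = 60/lambda = 60/9.29 = 6.46 minutes

6.46 minutes


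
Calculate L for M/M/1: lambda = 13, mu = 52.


rho = 13/52; L = rho/(1-rho) = 0.33

0.33


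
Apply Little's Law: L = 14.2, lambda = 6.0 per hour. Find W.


W = L / lambda = 14.2 / 6.0 = 2.3667 hours

2.3667 hours


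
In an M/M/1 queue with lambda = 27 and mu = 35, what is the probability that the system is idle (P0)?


P0 = 1 - rho = 1 - 27/35 = 0.2286

0.2286


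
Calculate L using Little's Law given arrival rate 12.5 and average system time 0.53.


L = lambda * W = 12.5 * 0.53 = 6.63

6.63


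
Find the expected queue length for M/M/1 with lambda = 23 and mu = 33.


rho = 23/33; Lq = rho^2/(1-rho) = 1.6

1.6


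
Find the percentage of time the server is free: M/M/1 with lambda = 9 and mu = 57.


Idle fraction = (1 - rho) * 100 = (1 - 9/57) * 100 = 84.2%

84.2%


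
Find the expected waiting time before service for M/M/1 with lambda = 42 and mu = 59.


rho = 42/59; Wq = rho/(mu - lambda) = 0.0419 hours

0.0419 hours


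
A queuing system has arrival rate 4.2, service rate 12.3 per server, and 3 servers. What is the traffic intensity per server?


rho = lambda / (c * mu) = 4.2 / (3 * 12.3) = 0.1138

0.1138


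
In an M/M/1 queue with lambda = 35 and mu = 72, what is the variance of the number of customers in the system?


rho = 35/72; Var(N) = rho/(1-rho)^2 = 1.84

1.84


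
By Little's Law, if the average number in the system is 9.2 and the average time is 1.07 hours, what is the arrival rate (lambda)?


lambda = L / W = 9.2 / 1.07 = 8.6 per hour

8.6 per hour


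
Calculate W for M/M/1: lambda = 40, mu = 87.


W = 1/(mu - lambda) = 1/(87 - 40) = 0.0213 hours

0.0213 hours


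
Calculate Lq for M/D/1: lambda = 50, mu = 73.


M/D/1: Lq = rho^2 / (2*(1-rho)) where rho = 50/73; Lq = 0.74

0.74


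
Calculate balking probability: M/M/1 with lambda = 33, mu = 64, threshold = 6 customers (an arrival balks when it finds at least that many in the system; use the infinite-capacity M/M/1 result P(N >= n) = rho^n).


P(N >= 6) = rho^6 = (33/64)^6 = 0.0188

0.0188


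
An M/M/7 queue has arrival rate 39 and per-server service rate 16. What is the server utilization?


rho = lambda/(c*mu) = 39/(7*16) = 0.3482

0.3482


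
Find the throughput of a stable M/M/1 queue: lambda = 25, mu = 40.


For a stable queue (lambda < mu), throughput = lambda = 25 per hour

25 per hour


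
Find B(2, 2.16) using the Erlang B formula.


B(N,A) = (A^N/N!) / sum(A^k/k!, k=0..N) with N=2, A=2.16 = 0.4247

0.4247


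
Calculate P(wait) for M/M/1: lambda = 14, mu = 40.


P(wait) = rho = lambda/mu = 14/40 = 0.35

0.35


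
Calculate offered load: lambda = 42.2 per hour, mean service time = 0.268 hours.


Offered load a = lambda * E[S] = 42.2 * 0.268 = 11.31 Erlangs

11.31 Erlangs


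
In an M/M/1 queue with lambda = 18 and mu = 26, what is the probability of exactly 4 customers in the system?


rho = 18/26; P(n) = (1-rho)*rho^n = (1-18/26)*(18/26)^4 = 0.0707

0.0707


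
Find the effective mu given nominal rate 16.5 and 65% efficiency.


Effective rate = mu * efficiency = 16.5 * 0.65 = 10.73 per hour

10.73 per hour


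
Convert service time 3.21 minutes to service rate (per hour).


mu = 60 / avg_service_time = 60 / 3.21 = 18.69 per hour

18.69 per hour


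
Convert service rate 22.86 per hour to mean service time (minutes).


Mean service time = 60/mu = 60/22.86 = 2.62 minutes

2.62 minutes


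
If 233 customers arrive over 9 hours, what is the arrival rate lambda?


lambda = total arrivals / time = 233 / 9 = 25.89 per hour

25.89 per hour


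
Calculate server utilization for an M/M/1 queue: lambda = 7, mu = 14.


rho = lambda/mu = 7/14 = 0.5

0.5


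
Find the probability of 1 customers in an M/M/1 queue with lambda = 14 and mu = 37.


rho = 14/37; P(n) = (1-rho)*rho^n = (1-14/37)*(14/37)^1 = 0.2352

0.2352


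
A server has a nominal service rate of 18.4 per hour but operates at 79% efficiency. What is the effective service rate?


Effective rate = mu * efficiency = 18.4 * 0.79 = 14.54 per hour

14.54 per hour


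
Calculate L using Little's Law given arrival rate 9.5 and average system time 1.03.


L = lambda * W = 9.5 * 1.03 = 9.79

9.79


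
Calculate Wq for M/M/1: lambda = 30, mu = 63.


rho = 30/63; Wq = rho/(mu - lambda) = 0.0144 hours

0.0144 hours


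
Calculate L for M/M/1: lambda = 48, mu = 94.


rho = 48/94; L = rho/(1-rho) = 1.04

1.04


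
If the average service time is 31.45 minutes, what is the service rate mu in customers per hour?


mu = 60 / avg_service_time = 60 / 31.45 = 1.91 per hour

1.91 per hour


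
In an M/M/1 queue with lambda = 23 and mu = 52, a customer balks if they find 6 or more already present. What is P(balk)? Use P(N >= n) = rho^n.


P(N >= 6) = rho^6 = (23/52)^6 = 0.0075

0.0075


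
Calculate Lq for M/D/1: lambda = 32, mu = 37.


M/D/1: Lq = rho^2 / (2*(1-rho)) where rho = 32/37; Lq = 2.77

2.77


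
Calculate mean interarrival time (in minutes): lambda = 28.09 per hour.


Mean interarrival time = 60/lambda = 60/28.09 = 2.14 minutes

2.14 minutes


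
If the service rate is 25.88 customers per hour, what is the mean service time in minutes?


Mean service time = 60/mu = 60/25.88 = 2.32 minutes

2.32 minutes


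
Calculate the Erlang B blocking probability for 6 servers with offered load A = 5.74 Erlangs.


B(N,A) = (A^N/N!) / sum(A^k/k!, k=0..N) with N=6, A=5.74 = 0.2464

0.2464


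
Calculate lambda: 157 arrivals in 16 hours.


lambda = total arrivals / time = 157 / 16 = 9.81 per hour

9.81 per hour


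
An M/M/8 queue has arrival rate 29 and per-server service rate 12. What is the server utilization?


rho = lambda/(c*mu) = 29/(8*12) = 0.3021

0.3021


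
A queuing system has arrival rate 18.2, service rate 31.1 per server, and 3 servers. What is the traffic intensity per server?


rho = lambda / (c * mu) = 18.2 / (3 * 31.1) = 0.1951

0.1951


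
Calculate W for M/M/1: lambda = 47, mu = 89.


W = 1/(mu - lambda) = 1/(89 - 47) = 0.0238 hours

0.0238 hours


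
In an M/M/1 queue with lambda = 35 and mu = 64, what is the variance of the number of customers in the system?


rho = 35/64; Var(N) = rho/(1-rho)^2 = 2.66

2.66


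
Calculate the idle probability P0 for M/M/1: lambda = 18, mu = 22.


P0 = 1 - rho = 1 - 18/22 = 0.1818

0.1818


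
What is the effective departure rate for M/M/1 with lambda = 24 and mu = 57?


For a stable queue (lambda < mu), throughput = lambda = 24 per hour

24 per hour


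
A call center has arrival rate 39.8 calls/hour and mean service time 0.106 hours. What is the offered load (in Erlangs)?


Offered load a = lambda * E[S] = 39.8 * 0.106 = 4.22 Erlangs

4.22 Erlangs


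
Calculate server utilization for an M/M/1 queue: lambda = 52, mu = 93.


rho = lambda/mu = 52/93 = 0.5591

0.5591


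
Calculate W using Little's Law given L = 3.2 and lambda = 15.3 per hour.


W = L / lambda = 3.2 / 15.3 = 0.2092 hours

0.2092 hours


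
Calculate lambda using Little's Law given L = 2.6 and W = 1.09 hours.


lambda = L / W = 2.6 / 1.09 = 2.39 per hour

2.39 per hour


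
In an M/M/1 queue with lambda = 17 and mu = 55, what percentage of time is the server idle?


Idle fraction = (1 - rho) * 100 = (1 - 17/55) * 100 = 69.1%

69.1%


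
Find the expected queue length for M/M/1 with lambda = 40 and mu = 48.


rho = 40/48; Lq = rho^2/(1-rho) = 4.17

4.17


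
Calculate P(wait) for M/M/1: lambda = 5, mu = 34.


P(wait) = rho = lambda/mu = 5/34 = 0.1471

0.1471


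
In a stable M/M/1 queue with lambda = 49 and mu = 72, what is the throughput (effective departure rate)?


For a stable queue (lambda < mu), throughput = lambda = 49 per hour

49 per hour


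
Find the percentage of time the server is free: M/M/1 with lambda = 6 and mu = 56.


Idle fraction = (1 - rho) * 100 = (1 - 6/56) * 100 = 89.3%

89.3%


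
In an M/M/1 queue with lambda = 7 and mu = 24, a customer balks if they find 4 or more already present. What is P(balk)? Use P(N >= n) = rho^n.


P(N >= 4) = rho^4 = (7/24)^4 = 0.0072

0.0072


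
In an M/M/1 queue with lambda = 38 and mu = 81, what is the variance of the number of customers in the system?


rho = 38/81; Var(N) = rho/(1-rho)^2 = 1.66

1.66


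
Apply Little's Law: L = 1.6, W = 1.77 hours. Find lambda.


lambda = L / W = 1.6 / 1.77 = 0.9 per hour

0.9 per hour


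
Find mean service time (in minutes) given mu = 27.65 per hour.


Mean service time = 60/mu = 60/27.65 = 2.17 minutes

2.17 minutes


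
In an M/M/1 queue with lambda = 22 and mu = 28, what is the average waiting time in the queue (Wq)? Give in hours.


rho = 22/28; Wq = rho/(mu - lambda) = 0.131 hours

0.131 hours


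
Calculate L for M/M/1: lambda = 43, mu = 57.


rho = 43/57; L = rho/(1-rho) = 3.07

3.07


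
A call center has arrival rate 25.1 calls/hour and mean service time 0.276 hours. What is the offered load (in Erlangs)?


Offered load a = lambda * E[S] = 25.1 * 0.276 = 6.93 Erlangs

6.93 Erlangs


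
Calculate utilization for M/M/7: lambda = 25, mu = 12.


rho = lambda/(c*mu) = 25/(7*12) = 0.2976

0.2976


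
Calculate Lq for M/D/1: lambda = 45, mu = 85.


M/D/1: Lq = rho^2 / (2*(1-rho)) where rho = 45/85; Lq = 0.3

0.3


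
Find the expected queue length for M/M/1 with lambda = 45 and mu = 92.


rho = 45/92; Lq = rho^2/(1-rho) = 0.47

0.47


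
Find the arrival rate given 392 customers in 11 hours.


lambda = total arrivals / time = 392 / 11 = 35.64 per hour

35.64 per hour


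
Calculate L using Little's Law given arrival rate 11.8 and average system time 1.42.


L = lambda * W = 11.8 * 1.42 = 16.76

16.76


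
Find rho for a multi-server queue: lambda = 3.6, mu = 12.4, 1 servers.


rho = lambda / (c * mu) = 3.6 / (1 * 12.4) = 0.2903

0.2903


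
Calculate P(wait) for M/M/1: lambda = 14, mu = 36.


P(wait) = rho = lambda/mu = 14/36 = 0.3889

0.3889


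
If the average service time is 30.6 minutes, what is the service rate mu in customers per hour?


mu = 60 / avg_service_time = 60 / 30.6 = 1.96 per hour

1.96 per hour


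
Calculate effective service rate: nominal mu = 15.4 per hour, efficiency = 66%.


Effective rate = mu * efficiency = 15.4 * 0.66 = 10.16 per hour

10.16 per hour


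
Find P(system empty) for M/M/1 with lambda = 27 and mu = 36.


P0 = 1 - rho = 1 - 27/36 = 0.25

0.25


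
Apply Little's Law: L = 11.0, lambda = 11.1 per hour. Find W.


W = L / lambda = 11.0 / 11.1 = 0.991 hours

0.991 hours


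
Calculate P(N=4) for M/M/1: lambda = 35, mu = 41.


rho = 35/41; P(n) = (1-rho)*rho^n = (1-35/41)*(35/41)^4 = 0.0777

0.0777


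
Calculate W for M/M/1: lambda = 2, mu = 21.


W = 1/(mu - lambda) = 1/(21 - 2) = 0.0526 hours

0.0526 hours


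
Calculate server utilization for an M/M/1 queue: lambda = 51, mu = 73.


rho = lambda/mu = 51/73 = 0.6986

0.6986


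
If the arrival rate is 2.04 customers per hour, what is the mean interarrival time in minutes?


Mean interarrival time = 60/lambda = 60/2.04 = 29.41 minutes

29.41 minutes


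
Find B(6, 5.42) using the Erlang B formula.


B(N,A) = (A^N/N!) / sum(A^k/k!, k=0..N) with N=6, A=5.42 = 0.2231

0.2231


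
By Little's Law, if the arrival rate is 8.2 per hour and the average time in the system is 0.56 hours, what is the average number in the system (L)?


L = lambda * W = 8.2 * 0.56 = 4.59

4.59


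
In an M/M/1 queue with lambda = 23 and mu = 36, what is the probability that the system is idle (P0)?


P0 = 1 - rho = 1 - 23/36 = 0.3611

0.3611


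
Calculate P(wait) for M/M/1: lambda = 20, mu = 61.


P(wait) = rho = lambda/mu = 20/61 = 0.3279

0.3279


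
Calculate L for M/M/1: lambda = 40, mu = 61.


rho = 40/61; L = rho/(1-rho) = 1.9

1.9


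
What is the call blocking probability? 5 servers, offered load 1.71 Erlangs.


B(N,A) = (A^N/N!) / sum(A^k/k!, k=0..N) with N=5, A=1.71 = 0.0222

0.0222


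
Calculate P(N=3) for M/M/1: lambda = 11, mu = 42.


rho = 11/42; P(n) = (1-rho)*rho^n = (1-11/42)*(11/42)^3 = 0.0133

0.0133


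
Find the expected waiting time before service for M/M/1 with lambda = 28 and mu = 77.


rho = 28/77; Wq = rho/(mu - lambda) = 0.0074 hours

0.0074 hours


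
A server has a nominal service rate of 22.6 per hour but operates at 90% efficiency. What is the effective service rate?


Effective rate = mu * efficiency = 22.6 * 0.9 = 20.34 per hour

20.34 per hour


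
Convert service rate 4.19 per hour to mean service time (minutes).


Mean service time = 60/mu = 60/4.19 = 14.32 minutes

14.32 minutes


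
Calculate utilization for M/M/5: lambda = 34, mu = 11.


rho = lambda/(c*mu) = 34/(5*11) = 0.6182

0.6182


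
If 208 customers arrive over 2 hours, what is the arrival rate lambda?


lambda = total arrivals / time = 208 / 2 = 104.0 per hour

104.0 per hour


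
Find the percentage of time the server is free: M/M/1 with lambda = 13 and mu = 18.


Idle fraction = (1 - rho) * 100 = (1 - 13/18) * 100 = 27.8%

27.8%


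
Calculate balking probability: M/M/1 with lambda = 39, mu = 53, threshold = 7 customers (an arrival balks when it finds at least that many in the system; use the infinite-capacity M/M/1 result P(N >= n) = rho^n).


P(N >= 7) = rho^7 = (39/53)^7 = 0.1168

0.1168


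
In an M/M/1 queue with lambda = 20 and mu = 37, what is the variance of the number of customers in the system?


rho = 20/37; Var(N) = rho/(1-rho)^2 = 2.56

2.56


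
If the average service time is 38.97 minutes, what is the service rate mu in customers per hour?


mu = 60 / avg_service_time = 60 / 38.97 = 1.54 per hour

1.54 per hour


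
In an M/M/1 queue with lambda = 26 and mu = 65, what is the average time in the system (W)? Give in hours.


W = 1/(mu - lambda) = 1/(65 - 26) = 0.0256 hours

0.0256 hours


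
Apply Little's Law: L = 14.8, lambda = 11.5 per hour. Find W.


W = L / lambda = 14.8 / 11.5 = 1.287 hours

1.287 hours


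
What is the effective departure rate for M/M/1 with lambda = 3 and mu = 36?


For a stable queue (lambda < mu), throughput = lambda = 3 per hour

3 per hour


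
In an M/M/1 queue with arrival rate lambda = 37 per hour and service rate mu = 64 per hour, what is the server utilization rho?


rho = lambda/mu = 37/64 = 0.5781

0.5781


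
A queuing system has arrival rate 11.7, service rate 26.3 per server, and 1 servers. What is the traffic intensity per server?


rho = lambda / (c * mu) = 11.7 / (1 * 26.3) = 0.4449

0.4449


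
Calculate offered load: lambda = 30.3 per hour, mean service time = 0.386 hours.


Offered load a = lambda * E[S] = 30.3 * 0.386 = 11.7 Erlangs

11.7 Erlangs


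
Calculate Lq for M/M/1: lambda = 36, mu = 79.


rho = 36/79; Lq = rho^2/(1-rho) = 0.38

0.38


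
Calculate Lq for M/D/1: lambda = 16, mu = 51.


M/D/1: Lq = rho^2 / (2*(1-rho)) where rho = 16/51; Lq = 0.07

0.07


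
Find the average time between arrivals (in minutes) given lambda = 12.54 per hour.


Mean interarrival time = 60/lambda = 60/12.54 = 4.78 minutes

4.78 minutes


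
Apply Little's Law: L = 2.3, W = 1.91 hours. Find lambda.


lambda = L / W = 2.3 / 1.91 = 1.2 per hour

1.2 per hour


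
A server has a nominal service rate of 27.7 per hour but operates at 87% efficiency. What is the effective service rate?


Effective rate = mu * efficiency = 27.7 * 0.87 = 24.1 per hour

24.1 per hour


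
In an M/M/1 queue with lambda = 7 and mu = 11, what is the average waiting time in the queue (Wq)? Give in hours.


rho = 7/11; Wq = rho/(mu - lambda) = 0.1591 hours

0.1591 hours


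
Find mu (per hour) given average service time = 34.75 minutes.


mu = 60 / avg_service_time = 60 / 34.75 = 1.73 per hour

1.73 per hour


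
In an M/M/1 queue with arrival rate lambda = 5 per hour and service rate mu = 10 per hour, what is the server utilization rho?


rho = lambda/mu = 5/10 = 0.5

0.5


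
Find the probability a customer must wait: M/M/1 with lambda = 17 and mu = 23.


P(wait) = rho = lambda/mu = 17/23 = 0.7391

0.7391


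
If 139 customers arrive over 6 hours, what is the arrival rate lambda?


lambda = total arrivals / time = 139 / 6 = 23.17 per hour

23.17 per hour


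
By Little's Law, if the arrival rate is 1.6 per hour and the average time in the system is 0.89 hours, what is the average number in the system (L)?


L = lambda * W = 1.6 * 0.89 = 1.42

1.42


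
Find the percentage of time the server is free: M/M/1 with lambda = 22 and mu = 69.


Idle fraction = (1 - rho) * 100 = (1 - 22/69) * 100 = 68.1%

68.1%


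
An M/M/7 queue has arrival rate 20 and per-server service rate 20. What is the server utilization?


rho = lambda/(c*mu) = 20/(7*20) = 0.1429

0.1429


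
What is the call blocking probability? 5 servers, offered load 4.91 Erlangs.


B(N,A) = (A^N/N!) / sum(A^k/k!, k=0..N) with N=5, A=4.91 = 0.2775

0.2775


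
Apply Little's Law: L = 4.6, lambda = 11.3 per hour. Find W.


W = L / lambda = 4.6 / 11.3 = 0.4071 hours

0.4071 hours


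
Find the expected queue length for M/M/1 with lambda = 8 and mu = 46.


rho = 8/46; Lq = rho^2/(1-rho) = 0.04

0.04


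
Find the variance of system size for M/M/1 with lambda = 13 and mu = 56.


rho = 13/56; Var(N) = rho/(1-rho)^2 = 0.39

0.39


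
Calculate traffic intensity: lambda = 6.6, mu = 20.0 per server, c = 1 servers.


rho = lambda / (c * mu) = 6.6 / (1 * 20.0) = 0.33

0.33


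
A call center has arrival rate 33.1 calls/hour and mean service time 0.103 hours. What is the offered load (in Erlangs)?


Offered load a = lambda * E[S] = 33.1 * 0.103 = 3.41 Erlangs

3.41 Erlangs


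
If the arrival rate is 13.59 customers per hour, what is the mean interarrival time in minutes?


Mean interarrival time = 60/lambda = 60/13.59 = 4.42 minutes

4.42 minutes


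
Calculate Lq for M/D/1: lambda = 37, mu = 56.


M/D/1: Lq = rho^2 / (2*(1-rho)) where rho = 37/56; Lq = 0.64

0.64


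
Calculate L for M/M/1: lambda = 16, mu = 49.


rho = 16/49; L = rho/(1-rho) = 0.48

0.48


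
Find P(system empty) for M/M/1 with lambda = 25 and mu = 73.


P0 = 1 - rho = 1 - 25/73 = 0.6575

0.6575


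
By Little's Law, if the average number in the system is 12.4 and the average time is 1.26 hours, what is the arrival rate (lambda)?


lambda = L / W = 12.4 / 1.26 = 9.84 per hour

9.84 per hour


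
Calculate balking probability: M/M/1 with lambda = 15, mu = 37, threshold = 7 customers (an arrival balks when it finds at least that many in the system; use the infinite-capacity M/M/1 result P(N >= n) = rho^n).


P(N >= 7) = rho^7 = (15/37)^7 = 0.0018

0.0018


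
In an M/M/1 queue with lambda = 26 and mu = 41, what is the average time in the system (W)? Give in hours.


W = 1/(mu - lambda) = 1/(41 - 26) = 0.0667 hours

0.0667 hours


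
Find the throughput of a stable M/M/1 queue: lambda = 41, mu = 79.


For a stable queue (lambda < mu), throughput = lambda = 41 per hour

41 per hour


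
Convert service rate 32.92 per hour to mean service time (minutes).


Mean service time = 60/mu = 60/32.92 = 1.82 minutes

1.82 minutes


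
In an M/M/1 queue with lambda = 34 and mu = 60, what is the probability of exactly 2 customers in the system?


rho = 34/60; P(n) = (1-rho)*rho^n = (1-34/60)*(34/60)^2 = 0.1391

0.1391


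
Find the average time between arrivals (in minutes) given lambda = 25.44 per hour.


Mean interarrival time = 60/lambda = 60/25.44 = 2.36 minutes

2.36 minutes


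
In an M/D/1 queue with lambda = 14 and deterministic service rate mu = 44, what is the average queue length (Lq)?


M/D/1: Lq = rho^2 / (2*(1-rho)) where rho = 14/44; Lq = 0.07

0.07


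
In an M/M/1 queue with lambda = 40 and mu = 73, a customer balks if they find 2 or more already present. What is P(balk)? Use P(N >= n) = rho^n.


P(N >= 2) = rho^2 = (40/73)^2 = 0.3002

0.3002


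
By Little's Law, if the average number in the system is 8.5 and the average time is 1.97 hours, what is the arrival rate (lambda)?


lambda = L / W = 8.5 / 1.97 = 4.31 per hour

4.31 per hour


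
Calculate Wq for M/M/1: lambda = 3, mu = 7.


rho = 3/7; Wq = rho/(mu - lambda) = 0.1071 hours

0.1071 hours


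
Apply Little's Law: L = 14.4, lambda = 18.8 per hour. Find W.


W = L / lambda = 14.4 / 18.8 = 0.766 hours

0.766 hours


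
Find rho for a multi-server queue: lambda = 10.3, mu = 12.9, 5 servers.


rho = lambda / (c * mu) = 10.3 / (5 * 12.9) = 0.1597

0.1597


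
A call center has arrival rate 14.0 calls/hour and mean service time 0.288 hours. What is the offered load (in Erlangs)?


Offered load a = lambda * E[S] = 14.0 * 0.288 = 4.03 Erlangs

4.03 Erlangs


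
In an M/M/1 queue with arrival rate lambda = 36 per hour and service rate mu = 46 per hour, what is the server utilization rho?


rho = lambda/mu = 36/46 = 0.7826

0.7826


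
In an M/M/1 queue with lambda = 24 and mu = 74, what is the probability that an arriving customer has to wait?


P(wait) = rho = lambda/mu = 24/74 = 0.3243

0.3243


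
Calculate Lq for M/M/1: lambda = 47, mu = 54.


rho = 47/54; Lq = rho^2/(1-rho) = 5.84

5.84


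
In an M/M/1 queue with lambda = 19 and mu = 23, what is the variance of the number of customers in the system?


rho = 19/23; Var(N) = rho/(1-rho)^2 = 27.31

27.31


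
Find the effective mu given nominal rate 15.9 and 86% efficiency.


Effective rate = mu * efficiency = 15.9 * 0.86 = 13.67 per hour

13.67 per hour


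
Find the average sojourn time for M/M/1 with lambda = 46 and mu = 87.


W = 1/(mu - lambda) = 1/(87 - 46) = 0.0244 hours

0.0244 hours


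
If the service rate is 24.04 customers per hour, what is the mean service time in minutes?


Mean service time = 60/mu = 60/24.04 = 2.5 minutes

2.5 minutes


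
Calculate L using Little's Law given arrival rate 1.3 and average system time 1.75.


L = lambda * W = 1.3 * 1.75 = 2.28

2.28


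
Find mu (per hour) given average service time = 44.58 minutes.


mu = 60 / avg_service_time = 60 / 44.58 = 1.35 per hour

1.35 per hour


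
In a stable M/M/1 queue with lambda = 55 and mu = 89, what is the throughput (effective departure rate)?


For a stable queue (lambda < mu), throughput = lambda = 55 per hour

55 per hour


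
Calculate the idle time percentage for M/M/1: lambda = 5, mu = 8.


Idle fraction = (1 - rho) * 100 = (1 - 5/8) * 100 = 37.5%

37.5%


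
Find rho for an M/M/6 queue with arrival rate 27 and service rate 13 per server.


rho = lambda/(c*mu) = 27/(6*13) = 0.3462

0.3462


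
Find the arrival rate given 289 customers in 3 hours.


lambda = total arrivals / time = 289 / 3 = 96.33 per hour

96.33 per hour


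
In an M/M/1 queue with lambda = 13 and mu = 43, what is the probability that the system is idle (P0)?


P0 = 1 - rho = 1 - 13/43 = 0.6977

0.6977


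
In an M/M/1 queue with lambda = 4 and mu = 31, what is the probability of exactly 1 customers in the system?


rho = 4/31; P(n) = (1-rho)*rho^n = (1-4/31)*(4/31)^1 = 0.1124

0.1124


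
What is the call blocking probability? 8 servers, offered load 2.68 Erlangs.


B(N,A) = (A^N/N!) / sum(A^k/k!, k=0..N) with N=8, A=2.68 = 0.0045

0.0045


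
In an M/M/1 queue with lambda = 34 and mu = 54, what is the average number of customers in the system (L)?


rho = 34/54; L = rho/(1-rho) = 1.7

1.7


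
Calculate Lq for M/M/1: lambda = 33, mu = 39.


rho = 33/39; Lq = rho^2/(1-rho) = 4.65

4.65


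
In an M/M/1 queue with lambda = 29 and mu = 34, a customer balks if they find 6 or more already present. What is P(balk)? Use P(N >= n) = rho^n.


P(N >= 6) = rho^6 = (29/34)^6 = 0.385

0.385


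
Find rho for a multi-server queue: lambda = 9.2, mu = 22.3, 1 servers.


rho = lambda / (c * mu) = 9.2 / (1 * 22.3) = 0.4126

0.4126


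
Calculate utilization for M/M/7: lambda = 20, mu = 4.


rho = lambda/(c*mu) = 20/(7*4) = 0.7143

0.7143


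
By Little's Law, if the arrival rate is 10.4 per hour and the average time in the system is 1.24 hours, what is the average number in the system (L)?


L = lambda * W = 10.4 * 1.24 = 12.9

12.9


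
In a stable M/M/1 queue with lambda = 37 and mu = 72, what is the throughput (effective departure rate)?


For a stable queue (lambda < mu), throughput = lambda = 37 per hour

37 per hour


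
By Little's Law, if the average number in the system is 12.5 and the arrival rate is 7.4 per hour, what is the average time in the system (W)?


W = L / lambda = 12.5 / 7.4 = 1.6892 hours

1.6892 hours


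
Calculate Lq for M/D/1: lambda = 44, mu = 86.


M/D/1: Lq = rho^2 / (2*(1-rho)) where rho = 44/86; Lq = 0.27

0.27


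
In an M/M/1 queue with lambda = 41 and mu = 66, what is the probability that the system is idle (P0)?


P0 = 1 - rho = 1 - 41/66 = 0.3788

0.3788


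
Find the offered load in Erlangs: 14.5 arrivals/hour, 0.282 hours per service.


Offered load a = lambda * E[S] = 14.5 * 0.282 = 4.09 Erlangs

4.09 Erlangs


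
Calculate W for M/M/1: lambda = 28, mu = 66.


W = 1/(mu - lambda) = 1/(66 - 28) = 0.0263 hours

0.0263 hours


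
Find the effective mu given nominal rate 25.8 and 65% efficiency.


Effective rate = mu * efficiency = 25.8 * 0.65 = 16.77 per hour

16.77 per hour


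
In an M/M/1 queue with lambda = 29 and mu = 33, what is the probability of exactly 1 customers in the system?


rho = 29/33; P(n) = (1-rho)*rho^n = (1-29/33)*(29/33)^1 = 0.1065

0.1065
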